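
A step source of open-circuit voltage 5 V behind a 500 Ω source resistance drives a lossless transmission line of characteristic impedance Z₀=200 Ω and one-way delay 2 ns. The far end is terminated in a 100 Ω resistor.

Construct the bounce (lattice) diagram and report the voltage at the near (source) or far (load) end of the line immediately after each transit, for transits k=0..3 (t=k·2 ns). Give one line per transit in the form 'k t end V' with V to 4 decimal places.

0 0 source 1.4286
1 2 load 0.9524
2 4 source 0.7483
3 6 load 0.8163

Γ_L=-0.333333, Γ_S=0.428571; launch V₁=5·200/700=1.428571
k=0 src: V=1.4286
k=1 load: inc=1.428571, refl=1.428571·-0.333333=-0.4762; V=0.000000+1.428571+-0.476190=0.9524
k=2 src: inc=-0.476190, refl=-0.476190·0.428571=-0.2041; V=1.428571+-0.476190+-0.204082=0.7483
k=3 load: inc=-0.204082, refl=-0.204082·-0.333333=0.0680; V=0.952381+-0.204082+0.068027=0.8163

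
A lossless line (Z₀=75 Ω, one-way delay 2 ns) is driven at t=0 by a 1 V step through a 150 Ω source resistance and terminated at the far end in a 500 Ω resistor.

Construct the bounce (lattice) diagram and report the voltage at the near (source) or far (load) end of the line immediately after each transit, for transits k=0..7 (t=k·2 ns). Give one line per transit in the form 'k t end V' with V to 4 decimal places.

Γ_L=0.739130, Γ_S=0.333333; launch V₁=1·75/225=0.333333
k=0 src: V=0.3333
k=1 load: inc=0.333333, refl=0.333333·0.739130=0.2464; V=0.000000+0.333333+0.246377=0.5797
k=2 src: inc=0.246377, refl=0.246377·0.333333=0.0821; V=0.333333+0.246377+0.082126=0.6618
k=3 load: inc=0.082126, refl=0.082126·0.739130=0.0607; V=0.579710+0.082126+0.060702=0.7225
k=4 src: inc=0.060702, refl=0.060702·0.333333=0.0202; V=0.661836+0.060702+0.020234=0.7428
k=5 load: inc=0.020234, refl=0.020234·0.739130=0.0150; V=0.722537+0.020234+0.014955=0.7577
k=6 src: inc=0.014955, refl=0.014955·0.333333=0.0050; V=0.742771+0.014955+0.004985=0.7627
k=7 load: inc=0.004985, refl=0.004985·0.739130=0.0037; V=0.757727+0.004985+0.003685=0.7664

0 0 source 0.3333
1 2 load 0.5797
2 4 source 0.6618
3 6 load 0.7225
4 8 source 0.7428
5 10 load 0.7577
6 12 source 0.7627
7 14 load 0.7664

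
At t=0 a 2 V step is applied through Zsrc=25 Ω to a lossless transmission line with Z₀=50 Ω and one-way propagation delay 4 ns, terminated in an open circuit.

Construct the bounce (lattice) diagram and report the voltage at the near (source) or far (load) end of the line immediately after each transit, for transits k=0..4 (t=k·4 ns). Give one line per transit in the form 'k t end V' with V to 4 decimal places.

0 0 source 1.3333
1 4 load 2.6667
2 8 source 2.2222
3 12 load 1.7778
4 16 source 1.9259

Γ_L=1.000000, Γ_S=-0.333333; launch V₁=2·50/75=1.333333
k=0 src: V=1.3333
k=1 load: inc=1.333333, refl=1.333333·1.000000=1.3333; V=0.000000+1.333333+1.333333=2.6667
k=2 src: inc=1.333333, refl=1.333333·-0.333333=-0.4444; V=1.333333+1.333333+-0.444444=2.2222
k=3 load: inc=-0.444444, refl=-0.444444·1.000000=-0.4444; V=2.666667+-0.444444+-0.444444=1.7778
k=4 src: inc=-0.444444, refl=-0.444444·-0.333333=0.1481; V=2.222222+-0.444444+0.148148=1.9259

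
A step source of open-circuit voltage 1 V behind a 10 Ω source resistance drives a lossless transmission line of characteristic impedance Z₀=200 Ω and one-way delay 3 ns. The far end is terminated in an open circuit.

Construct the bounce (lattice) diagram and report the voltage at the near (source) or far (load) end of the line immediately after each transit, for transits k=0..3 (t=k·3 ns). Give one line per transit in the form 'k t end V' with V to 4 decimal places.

0 0 source 0.9524
1 3 load 1.9048
2 6 source 1.0431
3 9 load 0.1814

Γ_L=1.000000, Γ_S=-0.904762; launch V₁=1·200/210=0.952381
k=0 src: V=0.9524
k=1 load: inc=0.952381, refl=0.952381·1.000000=0.9524; V=0.000000+0.952381+0.952381=1.9048
k=2 src: inc=0.952381, refl=0.952381·-0.904762=-0.8617; V=0.952381+0.952381+-0.861678=1.0431
k=3 load: inc=-0.861678, refl=-0.861678·1.000000=-0.8617; V=1.904762+-0.861678+-0.861678=0.1814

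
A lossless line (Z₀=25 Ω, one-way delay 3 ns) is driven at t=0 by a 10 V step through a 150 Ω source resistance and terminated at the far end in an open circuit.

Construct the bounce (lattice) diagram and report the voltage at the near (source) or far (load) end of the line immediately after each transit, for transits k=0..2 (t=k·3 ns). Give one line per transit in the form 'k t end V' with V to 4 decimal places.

0 0 source 1.4286
1 3 load 2.8571
2 6 source 3.8776

Γ_L=1.000000, Γ_S=0.714286; launch V₁=10·25/175=1.428571
k=0 src: V=1.4286
k=1 load: inc=1.428571, refl=1.428571·1.000000=1.4286; V=0.000000+1.428571+1.428571=2.8571
k=2 src: inc=1.428571, refl=1.428571·0.714286=1.0204; V=1.428571+1.428571+1.020408=3.8776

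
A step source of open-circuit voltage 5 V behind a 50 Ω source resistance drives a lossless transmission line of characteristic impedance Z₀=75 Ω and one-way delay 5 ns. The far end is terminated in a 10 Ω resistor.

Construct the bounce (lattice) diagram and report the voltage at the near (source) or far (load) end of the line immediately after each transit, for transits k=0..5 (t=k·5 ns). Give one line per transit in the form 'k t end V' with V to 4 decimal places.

0 0 source 3.0000
1 5 load 0.7059
2 10 source 1.1647
3 15 load 0.8138
4 20 source 0.8840
5 25 load 0.8304

Γ_L=-0.764706, Γ_S=-0.200000; launch V₁=5·75/125=3.000000
k=0 src: V=3.0000
k=1 load: inc=3.000000, refl=3.000000·-0.764706=-2.2941; V=0.000000+3.000000+-2.294118=0.7059
k=2 src: inc=-2.294118, refl=-2.294118·-0.200000=0.4588; V=3.000000+-2.294118+0.458824=1.1647
k=3 load: inc=0.458824, refl=0.458824·-0.764706=-0.3509; V=0.705882+0.458824+-0.350865=0.8138
k=4 src: inc=-0.350865, refl=-0.350865·-0.200000=0.0702; V=1.164706+-0.350865+0.070173=0.8840
k=5 load: inc=0.070173, refl=0.070173·-0.764706=-0.0537; V=0.813841+0.070173+-0.053662=0.8304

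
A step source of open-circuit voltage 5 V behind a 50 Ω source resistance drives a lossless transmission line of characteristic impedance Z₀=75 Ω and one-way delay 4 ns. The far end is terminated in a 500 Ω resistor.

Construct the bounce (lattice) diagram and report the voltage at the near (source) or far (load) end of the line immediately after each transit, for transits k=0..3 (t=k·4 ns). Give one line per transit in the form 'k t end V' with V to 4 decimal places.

Γ_L=0.739130, Γ_S=-0.200000; launch V₁=5·75/125=3.000000
k=0 src: V=3.0000
k=1 load: inc=3.000000, refl=3.000000·0.739130=2.2174; V=0.000000+3.000000+2.217391=5.2174
k=2 src: inc=2.217391, refl=2.217391·-0.200000=-0.4435; V=3.000000+2.217391+-0.443478=4.7739
k=3 load: inc=-0.443478, refl=-0.443478·0.739130=-0.3278; V=5.217391+-0.443478+-0.327788=4.4461

0 0 source 3.0000
1 4 load 5.2174
2 8 source 4.7739
3 12 load 4.4461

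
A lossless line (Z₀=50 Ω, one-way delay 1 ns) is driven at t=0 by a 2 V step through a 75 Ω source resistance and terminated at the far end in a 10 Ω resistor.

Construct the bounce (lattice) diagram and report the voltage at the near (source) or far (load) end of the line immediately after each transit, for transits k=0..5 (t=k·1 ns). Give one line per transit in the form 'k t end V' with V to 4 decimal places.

0 0 source 0.8000
1 1 load 0.2667
2 2 source 0.1600
3 3 load 0.2311
4 4 source 0.2453
5 5 load 0.2359

Γ_L=-0.666667, Γ_S=0.200000; launch V₁=2·50/125=0.800000
k=0 src: V=0.8000
k=1 load: inc=0.800000, refl=0.800000·-0.666667=-0.5333; V=0.000000+0.800000+-0.533333=0.2667
k=2 src: inc=-0.533333, refl=-0.533333·0.200000=-0.1067; V=0.800000+-0.533333+-0.106667=0.1600
k=3 load: inc=-0.106667, refl=-0.106667·-0.666667=0.0711; V=0.266667+-0.106667+0.071111=0.2311
k=4 src: inc=0.071111, refl=0.071111·0.200000=0.0142; V=0.160000+0.071111+0.014222=0.2453
k=5 load: inc=0.014222, refl=0.014222·-0.666667=-0.0095; V=0.231111+0.014222+-0.009481=0.2359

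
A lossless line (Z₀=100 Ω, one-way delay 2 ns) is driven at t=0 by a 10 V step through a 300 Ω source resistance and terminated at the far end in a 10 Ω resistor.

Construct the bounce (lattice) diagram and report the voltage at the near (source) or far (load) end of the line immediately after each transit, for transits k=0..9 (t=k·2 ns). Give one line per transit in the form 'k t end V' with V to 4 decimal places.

0 0 source 2.5000
1 2 load 0.4545
2 4 source -0.5682
3 6 load 0.2686
4 8 source 0.6870
5 10 load 0.3447
6 12 source 0.1735
7 14 load 0.3135
8 16 source 0.3836
9 18 load 0.3263

Γ_L=-0.818182, Γ_S=0.500000; launch V₁=10·100/400=2.500000
k=0 src: V=2.5000
k=1 load: inc=2.500000, refl=2.500000·-0.818182=-2.0455; V=0.000000+2.500000+-2.045455=0.4545
k=2 src: inc=-2.045455, refl=-2.045455·0.500000=-1.0227; V=2.500000+-2.045455+-1.022727=-0.5682
k=3 load: inc=-1.022727, refl=-1.022727·-0.818182=0.8368; V=0.454545+-1.022727+0.836777=0.2686
k=4 src: inc=0.836777, refl=0.836777·0.500000=0.4184; V=-0.568182+0.836777+0.418388=0.6870
k=5 load: inc=0.418388, refl=0.418388·-0.818182=-0.3423; V=0.268595+0.418388+-0.342318=0.3447
k=6 src: inc=-0.342318, refl=-0.342318·0.500000=-0.1712; V=0.686983+-0.342318+-0.171159=0.1735
k=7 load: inc=-0.171159, refl=-0.171159·-0.818182=0.1400; V=0.344666+-0.171159+0.140039=0.3135
k=8 src: inc=0.140039, refl=0.140039·0.500000=0.0700; V=0.173507+0.140039+0.070020=0.3836
k=9 load: inc=0.070020, refl=0.070020·-0.818182=-0.0573; V=0.313546+0.070020+-0.057289=0.3263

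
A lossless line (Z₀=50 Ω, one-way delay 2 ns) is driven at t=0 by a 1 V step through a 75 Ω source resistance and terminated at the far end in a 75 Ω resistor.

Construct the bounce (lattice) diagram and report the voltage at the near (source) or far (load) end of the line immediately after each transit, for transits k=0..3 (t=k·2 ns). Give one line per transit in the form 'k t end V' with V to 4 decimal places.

Γ_L=0.200000, Γ_S=0.200000; launch V₁=1·50/125=0.400000
k=0 src: V=0.4000
k=1 load: inc=0.400000, refl=0.400000·0.200000=0.0800; V=0.000000+0.400000+0.080000=0.4800
k=2 src: inc=0.080000, refl=0.080000·0.200000=0.0160; V=0.400000+0.080000+0.016000=0.4960
k=3 load: inc=0.016000, refl=0.016000·0.200000=0.0032; V=0.480000+0.016000+0.003200=0.4992

0 0 source 0.4000
1 2 load 0.4800
2 4 source 0.4960
3 6 load 0.4992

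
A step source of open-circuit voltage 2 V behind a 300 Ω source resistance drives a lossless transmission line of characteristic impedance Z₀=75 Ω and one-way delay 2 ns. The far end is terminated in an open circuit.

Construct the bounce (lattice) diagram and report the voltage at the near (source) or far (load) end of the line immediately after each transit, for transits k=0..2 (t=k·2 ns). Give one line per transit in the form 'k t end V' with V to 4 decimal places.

Γ_L=1.000000, Γ_S=0.600000; launch V₁=2·75/375=0.400000
k=0 src: V=0.4000
k=1 load: inc=0.400000, refl=0.400000·1.000000=0.4000; V=0.000000+0.400000+0.400000=0.8000
k=2 src: inc=0.400000, refl=0.400000·0.600000=0.2400; V=0.400000+0.400000+0.240000=1.0400

0 0 source 0.4000
1 2 load 0.8000
2 4 source 1.0400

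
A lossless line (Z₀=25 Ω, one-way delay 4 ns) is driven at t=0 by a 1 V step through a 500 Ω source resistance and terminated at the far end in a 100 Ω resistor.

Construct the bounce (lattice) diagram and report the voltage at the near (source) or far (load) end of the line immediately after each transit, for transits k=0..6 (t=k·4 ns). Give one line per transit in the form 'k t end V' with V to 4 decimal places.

Γ_L=0.600000, Γ_S=0.904762; launch V₁=1·25/525=0.047619
k=0 src: V=0.0476
k=1 load: inc=0.047619, refl=0.047619·0.600000=0.0286; V=0.000000+0.047619+0.028571=0.0762
k=2 src: inc=0.028571, refl=0.028571·0.904762=0.0259; V=0.047619+0.028571+0.025850=0.1020
k=3 load: inc=0.025850, refl=0.025850·0.600000=0.0155; V=0.076190+0.025850+0.015510=0.1176
k=4 src: inc=0.015510, refl=0.015510·0.904762=0.0140; V=0.102041+0.015510+0.014033=0.1316
k=5 load: inc=0.014033, refl=0.014033·0.600000=0.0084; V=0.117551+0.014033+0.008420=0.1400
k=6 src: inc=0.008420, refl=0.008420·0.904762=0.0076; V=0.131584+0.008420+0.007618=0.1476

0 0 source 0.0476
1 4 load 0.0762
2 8 source 0.1020
3 12 load 0.1176
4 16 source 0.1316
5 20 load 0.1400
6 24 source 0.1476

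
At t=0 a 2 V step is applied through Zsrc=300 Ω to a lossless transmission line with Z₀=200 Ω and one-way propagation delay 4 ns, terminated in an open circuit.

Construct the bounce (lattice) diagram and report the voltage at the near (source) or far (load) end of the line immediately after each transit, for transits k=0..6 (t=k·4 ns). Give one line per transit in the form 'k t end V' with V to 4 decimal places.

0 0 source 0.8000
1 4 load 1.6000
2 8 source 1.7600
3 12 load 1.9200
4 16 source 1.9520
5 20 load 1.9840
6 24 source 1.9904

Γ_L=1.000000, Γ_S=0.200000; launch V₁=2·200/500=0.800000
k=0 src: V=0.8000
k=1 load: inc=0.800000, refl=0.800000·1.000000=0.8000; V=0.000000+0.800000+0.800000=1.6000
k=2 src: inc=0.800000, refl=0.800000·0.200000=0.1600; V=0.800000+0.800000+0.160000=1.7600
k=3 load: inc=0.160000, refl=0.160000·1.000000=0.1600; V=1.600000+0.160000+0.160000=1.9200
k=4 src: inc=0.160000, refl=0.160000·0.200000=0.0320; V=1.760000+0.160000+0.032000=1.9520
k=5 load: inc=0.032000, refl=0.032000·1.000000=0.0320; V=1.920000+0.032000+0.032000=1.9840
k=6 src: inc=0.032000, refl=0.032000·0.200000=0.0064; V=1.952000+0.032000+0.006400=1.9904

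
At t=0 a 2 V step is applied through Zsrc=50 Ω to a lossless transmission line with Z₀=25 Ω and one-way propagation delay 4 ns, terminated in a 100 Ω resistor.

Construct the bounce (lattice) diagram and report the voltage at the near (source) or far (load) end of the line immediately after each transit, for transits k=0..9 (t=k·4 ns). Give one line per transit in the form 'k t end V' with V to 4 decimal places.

0 0 source 0.6667
1 4 load 1.0667
2 8 source 1.2000
3 12 load 1.2800
4 16 source 1.3067
5 20 load 1.3227
6 24 source 1.3280
7 28 load 1.3312
8 32 source 1.3323
9 36 load 1.3329

Γ_L=0.600000, Γ_S=0.333333; launch V₁=2·25/75=0.666667
k=0 src: V=0.6667
k=1 load: inc=0.666667, refl=0.666667·0.600000=0.4000; V=0.000000+0.666667+0.400000=1.0667
k=2 src: inc=0.400000, refl=0.400000·0.333333=0.1333; V=0.666667+0.400000+0.133333=1.2000
k=3 load: inc=0.133333, refl=0.133333·0.600000=0.0800; V=1.066667+0.133333+0.080000=1.2800
k=4 src: inc=0.080000, refl=0.080000·0.333333=0.0267; V=1.200000+0.080000+0.026667=1.3067
k=5 load: inc=0.026667, refl=0.026667·0.600000=0.0160; V=1.280000+0.026667+0.016000=1.3227
k=6 src: inc=0.016000, refl=0.016000·0.333333=0.0053; V=1.306667+0.016000+0.005333=1.3280
k=7 load: inc=0.005333, refl=0.005333·0.600000=0.0032; V=1.322667+0.005333+0.003200=1.3312
k=8 src: inc=0.003200, refl=0.003200·0.333333=0.0011; V=1.328000+0.003200+0.001067=1.3323
k=9 load: inc=0.001067, refl=0.001067·0.600000=0.0006; V=1.331200+0.001067+0.000640=1.3329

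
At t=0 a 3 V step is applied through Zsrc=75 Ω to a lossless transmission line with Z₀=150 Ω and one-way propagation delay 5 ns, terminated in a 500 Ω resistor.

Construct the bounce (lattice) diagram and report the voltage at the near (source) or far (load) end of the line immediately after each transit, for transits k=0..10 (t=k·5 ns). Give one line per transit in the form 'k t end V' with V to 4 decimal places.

Γ_L=0.538462, Γ_S=-0.333333; launch V₁=3·150/225=2.000000
k=0 src: V=2.0000
k=1 load: inc=2.000000, refl=2.000000·0.538462=1.0769; V=0.000000+2.000000+1.076923=3.0769
k=2 src: inc=1.076923, refl=1.076923·-0.333333=-0.3590; V=2.000000+1.076923+-0.358974=2.7179
k=3 load: inc=-0.358974, refl=-0.358974·0.538462=-0.1933; V=3.076923+-0.358974+-0.193294=2.5247
k=4 src: inc=-0.193294, refl=-0.193294·-0.333333=0.0644; V=2.717949+-0.193294+0.064431=2.5891
k=5 load: inc=0.064431, refl=0.064431·0.538462=0.0347; V=2.524655+0.064431+0.034694=2.6238
k=6 src: inc=0.034694, refl=0.034694·-0.333333=-0.0116; V=2.589086+0.034694+-0.011565=2.6122
k=7 load: inc=-0.011565, refl=-0.011565·0.538462=-0.0062; V=2.623780+-0.011565+-0.006227=2.6060
k=8 src: inc=-0.006227, refl=-0.006227·-0.333333=0.0021; V=2.612215+-0.006227+0.002076=2.6081
k=9 load: inc=0.002076, refl=0.002076·0.538462=0.0011; V=2.605988+0.002076+0.001118=2.6092
k=10 src: inc=0.001118, refl=0.001118·-0.333333=-0.0004; V=2.608064+0.001118+-0.000373=2.6088

0 0 source 2.0000
1 5 load 3.0769
2 10 source 2.7179
3 15 load 2.5247
4 20 source 2.5891
5 25 load 2.6238
6 30 source 2.6122
7 35 load 2.6060
8 40 source 2.6081
9 45 load 2.6092
10 50 source 2.6088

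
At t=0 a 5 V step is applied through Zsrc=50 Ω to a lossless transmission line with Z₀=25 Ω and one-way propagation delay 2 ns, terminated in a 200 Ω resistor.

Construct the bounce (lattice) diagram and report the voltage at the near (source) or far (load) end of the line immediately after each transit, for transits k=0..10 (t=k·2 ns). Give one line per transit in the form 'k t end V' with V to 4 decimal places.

0 0 source 1.6667
1 2 load 2.9630
2 4 source 3.3951
3 6 load 3.7311
4 8 source 3.8432
5 10 load 3.9303
6 12 source 3.9593
7 14 load 3.9819
8 16 source 3.9895
9 18 load 3.9953
10 20 source 3.9973

Γ_L=0.777778, Γ_S=0.333333; launch V₁=5·25/75=1.666667
k=0 src: V=1.6667
k=1 load: inc=1.666667, refl=1.666667·0.777778=1.2963; V=0.000000+1.666667+1.296296=2.9630
k=2 src: inc=1.296296, refl=1.296296·0.333333=0.4321; V=1.666667+1.296296+0.432099=3.3951
k=3 load: inc=0.432099, refl=0.432099·0.777778=0.3361; V=2.962963+0.432099+0.336077=3.7311
k=4 src: inc=0.336077, refl=0.336077·0.333333=0.1120; V=3.395062+0.336077+0.112026=3.8432
k=5 load: inc=0.112026, refl=0.112026·0.777778=0.0871; V=3.731139+0.112026+0.087131=3.9303
k=6 src: inc=0.087131, refl=0.087131·0.333333=0.0290; V=3.843164+0.087131+0.029044=3.9593
k=7 load: inc=0.029044, refl=0.029044·0.777778=0.0226; V=3.930295+0.029044+0.022590=3.9819
k=8 src: inc=0.022590, refl=0.022590·0.333333=0.0075; V=3.959339+0.022590+0.007530=3.9895
k=9 load: inc=0.007530, refl=0.007530·0.777778=0.0059; V=3.981928+0.007530+0.005857=3.9953
k=10 src: inc=0.005857, refl=0.005857·0.333333=0.0020; V=3.989458+0.005857+0.001952=3.9973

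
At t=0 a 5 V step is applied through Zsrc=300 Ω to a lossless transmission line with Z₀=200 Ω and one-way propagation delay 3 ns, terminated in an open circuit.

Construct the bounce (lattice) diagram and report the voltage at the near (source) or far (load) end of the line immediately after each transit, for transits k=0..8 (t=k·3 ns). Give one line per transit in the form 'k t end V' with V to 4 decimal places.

Γ_L=1.000000, Γ_S=0.200000; launch V₁=5·200/500=2.000000
k=0 src: V=2.0000
k=1 load: inc=2.000000, refl=2.000000·1.000000=2.0000; V=0.000000+2.000000+2.000000=4.0000
k=2 src: inc=2.000000, refl=2.000000·0.200000=0.4000; V=2.000000+2.000000+0.400000=4.4000
k=3 load: inc=0.400000, refl=0.400000·1.000000=0.4000; V=4.000000+0.400000+0.400000=4.8000
k=4 src: inc=0.400000, refl=0.400000·0.200000=0.0800; V=4.400000+0.400000+0.080000=4.8800
k=5 load: inc=0.080000, refl=0.080000·1.000000=0.0800; V=4.800000+0.080000+0.080000=4.9600
k=6 src: inc=0.080000, refl=0.080000·0.200000=0.0160; V=4.880000+0.080000+0.016000=4.9760
k=7 load: inc=0.016000, refl=0.016000·1.000000=0.0160; V=4.960000+0.016000+0.016000=4.9920
k=8 src: inc=0.016000, refl=0.016000·0.200000=0.0032; V=4.976000+0.016000+0.003200=4.9952

0 0 source 2.0000
1 3 load 4.0000
2 6 source 4.4000
3 9 load 4.8000
4 12 source 4.8800
5 15 load 4.9600
6 18 source 4.9760
7 21 load 4.9920
8 24 source 4.9952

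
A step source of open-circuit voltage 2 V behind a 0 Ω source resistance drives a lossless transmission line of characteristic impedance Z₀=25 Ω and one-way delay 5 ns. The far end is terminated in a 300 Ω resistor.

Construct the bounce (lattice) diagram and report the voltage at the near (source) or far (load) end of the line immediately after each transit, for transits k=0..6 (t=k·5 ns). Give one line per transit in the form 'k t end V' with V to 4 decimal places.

Γ_L=0.846154, Γ_S=-1.000000; launch V₁=2·25/25=2.000000
k=0 src: V=2.0000
k=1 load: inc=2.000000, refl=2.000000·0.846154=1.6923; V=0.000000+2.000000+1.692308=3.6923
k=2 src: inc=1.692308, refl=1.692308·-1.000000=-1.6923; V=2.000000+1.692308+-1.692308=2.0000
k=3 load: inc=-1.692308, refl=-1.692308·0.846154=-1.4320; V=3.692308+-1.692308+-1.431953=0.5680
k=4 src: inc=-1.431953, refl=-1.431953·-1.000000=1.4320; V=2.000000+-1.431953+1.431953=2.0000
k=5 load: inc=1.431953, refl=1.431953·0.846154=1.2117; V=0.568047+1.431953+1.211652=3.2117
k=6 src: inc=1.211652, refl=1.211652·-1.000000=-1.2117; V=2.000000+1.211652+-1.211652=2.0000

0 0 source 2.0000
1 5 load 3.6923
2 10 source 2.0000
3 15 load 0.5680
4 20 source 2.0000
5 25 load 3.2117
6 30 source 2.0000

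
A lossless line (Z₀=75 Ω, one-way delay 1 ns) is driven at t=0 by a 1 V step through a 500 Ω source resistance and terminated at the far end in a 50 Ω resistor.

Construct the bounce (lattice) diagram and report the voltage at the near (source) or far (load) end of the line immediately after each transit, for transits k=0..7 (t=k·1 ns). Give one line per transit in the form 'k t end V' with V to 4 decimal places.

0 0 source 0.1304
1 1 load 0.1043
2 2 source 0.0851
3 3 load 0.0889
4 4 source 0.0918
5 5 load 0.0912
6 6 source 0.0908
7 7 load 0.0909

Γ_L=-0.200000, Γ_S=0.739130; launch V₁=1·75/575=0.130435
k=0 src: V=0.1304
k=1 load: inc=0.130435, refl=0.130435·-0.200000=-0.0261; V=0.000000+0.130435+-0.026087=0.1043
k=2 src: inc=-0.026087, refl=-0.026087·0.739130=-0.0193; V=0.130435+-0.026087+-0.019282=0.0851
k=3 load: inc=-0.019282, refl=-0.019282·-0.200000=0.0039; V=0.104348+-0.019282+0.003856=0.0889
k=4 src: inc=0.003856, refl=0.003856·0.739130=0.0029; V=0.085066+0.003856+0.002850=0.0918
k=5 load: inc=0.002850, refl=0.002850·-0.200000=-0.0006; V=0.088922+0.002850+-0.000570=0.0912
k=6 src: inc=-0.000570, refl=-0.000570·0.739130=-0.0004; V=0.091773+-0.000570+-0.000421=0.0908
k=7 load: inc=-0.000421, refl=-0.000421·-0.200000=0.0001; V=0.091203+-0.000421+0.000084=0.0909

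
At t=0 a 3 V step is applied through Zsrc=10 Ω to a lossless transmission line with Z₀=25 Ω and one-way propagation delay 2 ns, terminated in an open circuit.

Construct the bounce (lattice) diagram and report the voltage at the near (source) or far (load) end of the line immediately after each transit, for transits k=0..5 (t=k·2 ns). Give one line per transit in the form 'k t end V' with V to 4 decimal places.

Γ_L=1.000000, Γ_S=-0.428571; launch V₁=3·25/35=2.142857
k=0 src: V=2.1429
k=1 load: inc=2.142857, refl=2.142857·1.000000=2.1429; V=0.000000+2.142857+2.142857=4.2857
k=2 src: inc=2.142857, refl=2.142857·-0.428571=-0.9184; V=2.142857+2.142857+-0.918367=3.3673
k=3 load: inc=-0.918367, refl=-0.918367·1.000000=-0.9184; V=4.285714+-0.918367+-0.918367=2.4490
k=4 src: inc=-0.918367, refl=-0.918367·-0.428571=0.3936; V=3.367347+-0.918367+0.393586=2.8426
k=5 load: inc=0.393586, refl=0.393586·1.000000=0.3936; V=2.448980+0.393586+0.393586=3.2362

0 0 source 2.1429
1 2 load 4.2857
2 4 source 3.3673
3 6 load 2.4490
4 8 source 2.8426
5 10 load 3.2362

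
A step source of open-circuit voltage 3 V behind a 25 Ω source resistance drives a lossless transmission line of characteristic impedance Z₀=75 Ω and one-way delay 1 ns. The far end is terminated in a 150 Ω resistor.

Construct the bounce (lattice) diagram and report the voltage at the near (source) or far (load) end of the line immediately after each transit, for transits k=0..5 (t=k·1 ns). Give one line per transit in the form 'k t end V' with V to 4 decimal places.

Γ_L=0.333333, Γ_S=-0.500000; launch V₁=3·75/100=2.250000
k=0 src: V=2.2500
k=1 load: inc=2.250000, refl=2.250000·0.333333=0.7500; V=0.000000+2.250000+0.750000=3.0000
k=2 src: inc=0.750000, refl=0.750000·-0.500000=-0.3750; V=2.250000+0.750000+-0.375000=2.6250
k=3 load: inc=-0.375000, refl=-0.375000·0.333333=-0.1250; V=3.000000+-0.375000+-0.125000=2.5000
k=4 src: inc=-0.125000, refl=-0.125000·-0.500000=0.0625; V=2.625000+-0.125000+0.062500=2.5625
k=5 load: inc=0.062500, refl=0.062500·0.333333=0.0208; V=2.500000+0.062500+0.020833=2.5833

0 0 source 2.2500
1 1 load 3.0000
2 2 source 2.6250
3 3 load 2.5000
4 4 source 2.5625
5 5 load 2.5833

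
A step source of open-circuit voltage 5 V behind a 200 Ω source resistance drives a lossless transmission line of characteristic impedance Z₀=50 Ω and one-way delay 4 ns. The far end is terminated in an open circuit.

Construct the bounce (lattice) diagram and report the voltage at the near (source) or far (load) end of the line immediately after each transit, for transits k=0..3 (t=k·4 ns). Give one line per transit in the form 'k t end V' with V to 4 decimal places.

Γ_L=1.000000, Γ_S=0.600000; launch V₁=5·50/250=1.000000
k=0 src: V=1.0000
k=1 load: inc=1.000000, refl=1.000000·1.000000=1.0000; V=0.000000+1.000000+1.000000=2.0000
k=2 src: inc=1.000000, refl=1.000000·0.600000=0.6000; V=1.000000+1.000000+0.600000=2.6000
k=3 load: inc=0.600000, refl=0.600000·1.000000=0.6000; V=2.000000+0.600000+0.600000=3.2000

0 0 source 1.0000
1 4 load 2.0000
2 8 source 2.6000
3 12 load 3.2000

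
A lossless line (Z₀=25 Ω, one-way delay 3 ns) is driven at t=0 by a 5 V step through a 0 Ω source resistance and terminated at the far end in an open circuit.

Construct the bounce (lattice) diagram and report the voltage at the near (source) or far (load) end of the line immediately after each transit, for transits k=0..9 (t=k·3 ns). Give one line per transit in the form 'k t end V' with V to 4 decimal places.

Γ_L=1.000000, Γ_S=-1.000000; launch V₁=5·25/25=5.000000
k=0 src: V=5.0000
k=1 load: inc=5.000000, refl=5.000000·1.000000=5.0000; V=0.000000+5.000000+5.000000=10.0000
k=2 src: inc=5.000000, refl=5.000000·-1.000000=-5.0000; V=5.000000+5.000000+-5.000000=5.0000
k=3 load: inc=-5.000000, refl=-5.000000·1.000000=-5.0000; V=10.000000+-5.000000+-5.000000=0.0000
k=4 src: inc=-5.000000, refl=-5.000000·-1.000000=5.0000; V=5.000000+-5.000000+5.000000=5.0000
k=5 load: inc=5.000000, refl=5.000000·1.000000=5.0000; V=0.000000+5.000000+5.000000=10.0000
k=6 src: inc=5.000000, refl=5.000000·-1.000000=-5.0000; V=5.000000+5.000000+-5.000000=5.0000
k=7 load: inc=-5.000000, refl=-5.000000·1.000000=-5.0000; V=10.000000+-5.000000+-5.000000=0.0000
k=8 src: inc=-5.000000, refl=-5.000000·-1.000000=5.0000; V=5.000000+-5.000000+5.000000=5.0000
k=9 load: inc=5.000000, refl=5.000000·1.000000=5.0000; V=0.000000+5.000000+5.000000=10.0000

0 0 source 5.0000
1 3 load 10.0000
2 6 source 5.0000
3 9 load 0.0000
4 12 source 5.0000
5 15 load 10.0000
6 18 source 5.0000
7 21 load 0.0000
8 24 source 5.0000
9 27 load 10.0000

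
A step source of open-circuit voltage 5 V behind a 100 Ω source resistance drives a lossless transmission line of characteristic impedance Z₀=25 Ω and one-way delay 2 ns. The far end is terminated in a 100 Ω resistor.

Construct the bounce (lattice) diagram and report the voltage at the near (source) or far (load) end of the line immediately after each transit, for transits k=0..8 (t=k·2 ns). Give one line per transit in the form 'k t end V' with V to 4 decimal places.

0 0 source 1.0000
1 2 load 1.6000
2 4 source 1.9600
3 6 load 2.1760
4 8 source 2.3056
5 10 load 2.3834
6 12 source 2.4300
7 14 load 2.4580
8 16 source 2.4748

Γ_L=0.600000, Γ_S=0.600000; launch V₁=5·25/125=1.000000
k=0 src: V=1.0000
k=1 load: inc=1.000000, refl=1.000000·0.600000=0.6000; V=0.000000+1.000000+0.600000=1.6000
k=2 src: inc=0.600000, refl=0.600000·0.600000=0.3600; V=1.000000+0.600000+0.360000=1.9600
k=3 load: inc=0.360000, refl=0.360000·0.600000=0.2160; V=1.600000+0.360000+0.216000=2.1760
k=4 src: inc=0.216000, refl=0.216000·0.600000=0.1296; V=1.960000+0.216000+0.129600=2.3056
k=5 load: inc=0.129600, refl=0.129600·0.600000=0.0778; V=2.176000+0.129600+0.077760=2.3834
k=6 src: inc=0.077760, refl=0.077760·0.600000=0.0467; V=2.305600+0.077760+0.046656=2.4300
k=7 load: inc=0.046656, refl=0.046656·0.600000=0.0280; V=2.383360+0.046656+0.027994=2.4580
k=8 src: inc=0.027994, refl=0.027994·0.600000=0.0168; V=2.430016+0.027994+0.016796=2.4748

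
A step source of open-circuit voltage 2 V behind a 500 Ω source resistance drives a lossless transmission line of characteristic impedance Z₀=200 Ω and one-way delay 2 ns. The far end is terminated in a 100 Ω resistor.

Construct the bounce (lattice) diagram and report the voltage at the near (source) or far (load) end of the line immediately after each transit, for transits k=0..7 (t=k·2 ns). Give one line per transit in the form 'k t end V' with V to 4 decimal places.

0 0 source 0.5714
1 2 load 0.3810
2 4 source 0.2993
3 6 load 0.3265
4 8 source 0.3382
5 10 load 0.3343
6 12 source 0.3326
7 14 load 0.3332

Γ_L=-0.333333, Γ_S=0.428571; launch V₁=2·200/700=0.571429
k=0 src: V=0.5714
k=1 load: inc=0.571429, refl=0.571429·-0.333333=-0.1905; V=0.000000+0.571429+-0.190476=0.3810
k=2 src: inc=-0.190476, refl=-0.190476·0.428571=-0.0816; V=0.571429+-0.190476+-0.081633=0.2993
k=3 load: inc=-0.081633, refl=-0.081633·-0.333333=0.0272; V=0.380952+-0.081633+0.027211=0.3265
k=4 src: inc=0.027211, refl=0.027211·0.428571=0.0117; V=0.299320+0.027211+0.011662=0.3382
k=5 load: inc=0.011662, refl=0.011662·-0.333333=-0.0039; V=0.326531+0.011662+-0.003887=0.3343
k=6 src: inc=-0.003887, refl=-0.003887·0.428571=-0.0017; V=0.338192+-0.003887+-0.001666=0.3326
k=7 load: inc=-0.001666, refl=-0.001666·-0.333333=0.0006; V=0.334305+-0.001666+0.000555=0.3332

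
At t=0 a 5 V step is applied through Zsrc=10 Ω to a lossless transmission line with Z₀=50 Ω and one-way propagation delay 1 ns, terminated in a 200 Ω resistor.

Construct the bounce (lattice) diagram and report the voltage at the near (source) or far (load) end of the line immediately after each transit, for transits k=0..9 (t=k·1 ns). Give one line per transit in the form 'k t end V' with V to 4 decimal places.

Γ_L=0.600000, Γ_S=-0.666667; launch V₁=5·50/60=4.166667
k=0 src: V=4.1667
k=1 load: inc=4.166667, refl=4.166667·0.600000=2.5000; V=0.000000+4.166667+2.500000=6.6667
k=2 src: inc=2.500000, refl=2.500000·-0.666667=-1.6667; V=4.166667+2.500000+-1.666667=5.0000
k=3 load: inc=-1.666667, refl=-1.666667·0.600000=-1.0000; V=6.666667+-1.666667+-1.000000=4.0000
k=4 src: inc=-1.000000, refl=-1.000000·-0.666667=0.6667; V=5.000000+-1.000000+0.666667=4.6667
k=5 load: inc=0.666667, refl=0.666667·0.600000=0.4000; V=4.000000+0.666667+0.400000=5.0667
k=6 src: inc=0.400000, refl=0.400000·-0.666667=-0.2667; V=4.666667+0.400000+-0.266667=4.8000
k=7 load: inc=-0.266667, refl=-0.266667·0.600000=-0.1600; V=5.066667+-0.266667+-0.160000=4.6400
k=8 src: inc=-0.160000, refl=-0.160000·-0.666667=0.1067; V=4.800000+-0.160000+0.106667=4.7467
k=9 load: inc=0.106667, refl=0.106667·0.600000=0.0640; V=4.640000+0.106667+0.064000=4.8107

0 0 source 4.1667
1 1 load 6.6667
2 2 source 5.0000
3 3 load 4.0000
4 4 source 4.6667
5 5 load 5.0667
6 6 source 4.8000
7 7 load 4.6400
8 8 source 4.7467
9 9 load 4.8107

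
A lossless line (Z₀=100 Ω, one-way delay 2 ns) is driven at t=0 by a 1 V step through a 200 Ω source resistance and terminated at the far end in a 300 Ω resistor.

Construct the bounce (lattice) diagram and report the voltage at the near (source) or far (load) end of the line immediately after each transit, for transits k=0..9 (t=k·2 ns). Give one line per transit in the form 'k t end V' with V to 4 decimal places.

0 0 source 0.3333
1 2 load 0.5000
2 4 source 0.5556
3 6 load 0.5833
4 8 source 0.5926
5 10 load 0.5972
6 12 source 0.5988
7 14 load 0.5995
8 16 source 0.5998
9 18 load 0.5999

Γ_L=0.500000, Γ_S=0.333333; launch V₁=1·100/300=0.333333
k=0 src: V=0.3333
k=1 load: inc=0.333333, refl=0.333333·0.500000=0.1667; V=0.000000+0.333333+0.166667=0.5000
k=2 src: inc=0.166667, refl=0.166667·0.333333=0.0556; V=0.333333+0.166667+0.055556=0.5556
k=3 load: inc=0.055556, refl=0.055556·0.500000=0.0278; V=0.500000+0.055556+0.027778=0.5833
k=4 src: inc=0.027778, refl=0.027778·0.333333=0.0093; V=0.555556+0.027778+0.009259=0.5926
k=5 load: inc=0.009259, refl=0.009259·0.500000=0.0046; V=0.583333+0.009259+0.004630=0.5972
k=6 src: inc=0.004630, refl=0.004630·0.333333=0.0015; V=0.592593+0.004630+0.001543=0.5988
k=7 load: inc=0.001543, refl=0.001543·0.500000=0.0008; V=0.597222+0.001543+0.000772=0.5995
k=8 src: inc=0.000772, refl=0.000772·0.333333=0.0003; V=0.598765+0.000772+0.000257=0.5998
k=9 load: inc=0.000257, refl=0.000257·0.500000=0.0001; V=0.599537+0.000257+0.000129=0.5999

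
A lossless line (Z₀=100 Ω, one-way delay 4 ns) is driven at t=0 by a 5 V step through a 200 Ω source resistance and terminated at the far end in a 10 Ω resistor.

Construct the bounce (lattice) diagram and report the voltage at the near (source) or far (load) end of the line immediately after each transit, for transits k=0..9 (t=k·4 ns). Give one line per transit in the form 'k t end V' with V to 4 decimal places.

0 0 source 1.6667
1 4 load 0.3030
2 8 source -0.1515
3 12 load 0.2204
4 16 source 0.3444
5 20 load 0.2429
6 24 source 0.2091
7 28 load 0.2368
8 32 source 0.2460
9 36 load 0.2385

Γ_L=-0.818182, Γ_S=0.333333; launch V₁=5·100/300=1.666667
k=0 src: V=1.6667
k=1 load: inc=1.666667, refl=1.666667·-0.818182=-1.3636; V=0.000000+1.666667+-1.363636=0.3030
k=2 src: inc=-1.363636, refl=-1.363636·0.333333=-0.4545; V=1.666667+-1.363636+-0.454545=-0.1515
k=3 load: inc=-0.454545, refl=-0.454545·-0.818182=0.3719; V=0.303030+-0.454545+0.371901=0.2204
k=4 src: inc=0.371901, refl=0.371901·0.333333=0.1240; V=-0.151515+0.371901+0.123967=0.3444
k=5 load: inc=0.123967, refl=0.123967·-0.818182=-0.1014; V=0.220386+0.123967+-0.101427=0.2429
k=6 src: inc=-0.101427, refl=-0.101427·0.333333=-0.0338; V=0.344353+-0.101427+-0.033809=0.2091
k=7 load: inc=-0.033809, refl=-0.033809·-0.818182=0.0277; V=0.242925+-0.033809+0.027662=0.2368
k=8 src: inc=0.027662, refl=0.027662·0.333333=0.0092; V=0.209116+0.027662+0.009221=0.2460
k=9 load: inc=0.009221, refl=0.009221·-0.818182=-0.0075; V=0.236778+0.009221+-0.007544=0.2385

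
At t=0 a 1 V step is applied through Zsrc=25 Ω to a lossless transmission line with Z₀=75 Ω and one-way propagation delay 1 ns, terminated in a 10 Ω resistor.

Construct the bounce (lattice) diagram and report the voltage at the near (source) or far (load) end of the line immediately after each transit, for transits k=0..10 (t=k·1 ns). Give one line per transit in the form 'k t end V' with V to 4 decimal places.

Γ_L=-0.764706, Γ_S=-0.500000; launch V₁=1·75/100=0.750000
k=0 src: V=0.7500
k=1 load: inc=0.750000, refl=0.750000·-0.764706=-0.5735; V=0.000000+0.750000+-0.573529=0.1765
k=2 src: inc=-0.573529, refl=-0.573529·-0.500000=0.2868; V=0.750000+-0.573529+0.286765=0.4632
k=3 load: inc=0.286765, refl=0.286765·-0.764706=-0.2193; V=0.176471+0.286765+-0.219291=0.2439
k=4 src: inc=-0.219291, refl=-0.219291·-0.500000=0.1096; V=0.463235+-0.219291+0.109645=0.3536
k=5 load: inc=0.109645, refl=0.109645·-0.764706=-0.0838; V=0.243945+0.109645+-0.083846=0.2697
k=6 src: inc=-0.083846, refl=-0.083846·-0.500000=0.0419; V=0.353590+-0.083846+0.041923=0.3117
k=7 load: inc=0.041923, refl=0.041923·-0.764706=-0.0321; V=0.269744+0.041923+-0.032059=0.2796
k=8 src: inc=-0.032059, refl=-0.032059·-0.500000=0.0160; V=0.311667+-0.032059+0.016029=0.2956
k=9 load: inc=0.016029, refl=0.016029·-0.764706=-0.0123; V=0.279608+0.016029+-0.012258=0.2834
k=10 src: inc=-0.012258, refl=-0.012258·-0.500000=0.0061; V=0.295637+-0.012258+0.006129=0.2895

0 0 source 0.7500
1 1 load 0.1765
2 2 source 0.4632
3 3 load 0.2439
4 4 source 0.3536
5 5 load 0.2697
6 6 source 0.3117
7 7 load 0.2796
8 8 source 0.2956
9 9 load 0.2834
10 10 source 0.2895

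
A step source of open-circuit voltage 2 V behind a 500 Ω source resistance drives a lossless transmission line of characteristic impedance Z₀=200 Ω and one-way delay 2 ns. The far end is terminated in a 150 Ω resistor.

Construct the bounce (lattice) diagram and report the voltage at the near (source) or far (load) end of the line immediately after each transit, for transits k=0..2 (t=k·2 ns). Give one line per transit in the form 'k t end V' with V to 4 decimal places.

Γ_L=-0.142857, Γ_S=0.428571; launch V₁=2·200/700=0.571429
k=0 src: V=0.5714
k=1 load: inc=0.571429, refl=0.571429·-0.142857=-0.0816; V=0.000000+0.571429+-0.081633=0.4898
k=2 src: inc=-0.081633, refl=-0.081633·0.428571=-0.0350; V=0.571429+-0.081633+-0.034985=0.4548

0 0 source 0.5714
1 2 load 0.4898
2 4 source 0.4548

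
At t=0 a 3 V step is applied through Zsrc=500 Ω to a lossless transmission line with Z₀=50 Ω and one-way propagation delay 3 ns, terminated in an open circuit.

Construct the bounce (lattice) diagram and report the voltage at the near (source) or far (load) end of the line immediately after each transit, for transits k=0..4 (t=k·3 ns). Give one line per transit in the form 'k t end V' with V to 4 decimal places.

Γ_L=1.000000, Γ_S=0.818182; launch V₁=3·50/550=0.272727
k=0 src: V=0.2727
k=1 load: inc=0.272727, refl=0.272727·1.000000=0.2727; V=0.000000+0.272727+0.272727=0.5455
k=2 src: inc=0.272727, refl=0.272727·0.818182=0.2231; V=0.272727+0.272727+0.223140=0.7686
k=3 load: inc=0.223140, refl=0.223140·1.000000=0.2231; V=0.545455+0.223140+0.223140=0.9917
k=4 src: inc=0.223140, refl=0.223140·0.818182=0.1826; V=0.768595+0.223140+0.182569=1.1743

0 0 source 0.2727
1 3 load 0.5455
2 6 source 0.7686
3 9 load 0.9917
4 12 source 1.1743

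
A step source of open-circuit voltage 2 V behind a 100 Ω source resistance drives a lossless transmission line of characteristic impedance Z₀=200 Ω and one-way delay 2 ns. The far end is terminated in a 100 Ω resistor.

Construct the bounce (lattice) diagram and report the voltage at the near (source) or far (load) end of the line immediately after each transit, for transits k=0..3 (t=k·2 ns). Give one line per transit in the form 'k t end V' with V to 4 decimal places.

Γ_L=-0.333333, Γ_S=-0.333333; launch V₁=2·200/300=1.333333
k=0 src: V=1.3333
k=1 load: inc=1.333333, refl=1.333333·-0.333333=-0.4444; V=0.000000+1.333333+-0.444444=0.8889
k=2 src: inc=-0.444444, refl=-0.444444·-0.333333=0.1481; V=1.333333+-0.444444+0.148148=1.0370
k=3 load: inc=0.148148, refl=0.148148·-0.333333=-0.0494; V=0.888889+0.148148+-0.049383=0.9877

0 0 source 1.3333
1 2 load 0.8889
2 4 source 1.0370
3 6 load 0.9877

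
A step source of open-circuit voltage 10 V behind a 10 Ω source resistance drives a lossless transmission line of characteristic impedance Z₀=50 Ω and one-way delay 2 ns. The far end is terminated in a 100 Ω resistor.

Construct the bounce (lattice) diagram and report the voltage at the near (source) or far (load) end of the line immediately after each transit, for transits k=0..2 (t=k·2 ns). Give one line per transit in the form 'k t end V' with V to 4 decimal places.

0 0 source 8.3333
1 2 load 11.1111
2 4 source 9.2593

Γ_L=0.333333, Γ_S=-0.666667; launch V₁=10·50/60=8.333333
k=0 src: V=8.3333
k=1 load: inc=8.333333, refl=8.333333·0.333333=2.7778; V=0.000000+8.333333+2.777778=11.1111
k=2 src: inc=2.777778, refl=2.777778·-0.666667=-1.8519; V=8.333333+2.777778+-1.851852=9.2593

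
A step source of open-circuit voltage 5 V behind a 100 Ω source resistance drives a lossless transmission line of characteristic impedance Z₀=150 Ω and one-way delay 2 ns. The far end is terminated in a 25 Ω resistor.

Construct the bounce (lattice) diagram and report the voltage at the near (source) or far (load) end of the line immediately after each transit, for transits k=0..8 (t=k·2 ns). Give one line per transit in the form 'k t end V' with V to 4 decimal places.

0 0 source 3.0000
1 2 load 0.8571
2 4 source 1.2857
3 6 load 0.9796
4 8 source 1.0408
5 10 load 0.9971
6 12 source 1.0058
7 14 load 0.9996
8 16 source 1.0008

Γ_L=-0.714286, Γ_S=-0.200000; launch V₁=5·150/250=3.000000
k=0 src: V=3.0000
k=1 load: inc=3.000000, refl=3.000000·-0.714286=-2.1429; V=0.000000+3.000000+-2.142857=0.8571
k=2 src: inc=-2.142857, refl=-2.142857·-0.200000=0.4286; V=3.000000+-2.142857+0.428571=1.2857
k=3 load: inc=0.428571, refl=0.428571·-0.714286=-0.3061; V=0.857143+0.428571+-0.306122=0.9796
k=4 src: inc=-0.306122, refl=-0.306122·-0.200000=0.0612; V=1.285714+-0.306122+0.061224=1.0408
k=5 load: inc=0.061224, refl=0.061224·-0.714286=-0.0437; V=0.979592+0.061224+-0.043732=0.9971
k=6 src: inc=-0.043732, refl=-0.043732·-0.200000=0.0087; V=1.040816+-0.043732+0.008746=1.0058
k=7 load: inc=0.008746, refl=0.008746·-0.714286=-0.0062; V=0.997085+0.008746+-0.006247=0.9996
k=8 src: inc=-0.006247, refl=-0.006247·-0.200000=0.0012; V=1.005831+-0.006247+0.001249=1.0008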